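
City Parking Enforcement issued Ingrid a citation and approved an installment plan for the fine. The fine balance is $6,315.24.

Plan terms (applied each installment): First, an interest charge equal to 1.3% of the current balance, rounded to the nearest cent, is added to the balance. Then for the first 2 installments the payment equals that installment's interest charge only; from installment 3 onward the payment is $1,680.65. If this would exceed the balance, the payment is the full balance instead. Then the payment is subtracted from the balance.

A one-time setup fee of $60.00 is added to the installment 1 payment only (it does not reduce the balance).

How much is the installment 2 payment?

Installment 1: opening $6,315.24; interest $82.10 → $6,397.34; payment $82.10 (+ $60.00 fee); balance $6,315.24
Installment 2: opening $6,315.24; interest $82.10 → $6,397.34; payment $82.10; balance $6,315.24

$82.10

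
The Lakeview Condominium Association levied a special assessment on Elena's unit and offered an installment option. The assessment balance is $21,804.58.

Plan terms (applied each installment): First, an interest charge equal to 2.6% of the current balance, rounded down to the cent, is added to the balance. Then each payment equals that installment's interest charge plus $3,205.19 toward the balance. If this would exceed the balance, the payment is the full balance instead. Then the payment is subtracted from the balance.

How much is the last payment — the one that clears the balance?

$2,640.34

Installment 1: opening $21,804.58; interest $566.91 → $22,371.49; payment $3,772.10; balance $18,599.39
Installment 2: opening $18,599.39; interest $483.58 → $19,082.97; payment $3,688.77; balance $15,394.20
Installment 3: opening $15,394.20; interest $400.24 → $15,794.44; payment $3,605.43; balance $12,189.01
Installment 4: opening $12,189.01; interest $316.91 → $12,505.92; payment $3,522.10; balance $8,983.82
Installment 5: opening $8,983.82; interest $233.57 → $9,217.39; payment $3,438.76; balance $5,778.63
Installment 6: opening $5,778.63; interest $150.24 → $5,928.87; payment $3,355.43; balance $2,573.44
Installment 7: opening $2,573.44; interest $66.90 → $2,640.34; payment $2,640.34; balance $0.00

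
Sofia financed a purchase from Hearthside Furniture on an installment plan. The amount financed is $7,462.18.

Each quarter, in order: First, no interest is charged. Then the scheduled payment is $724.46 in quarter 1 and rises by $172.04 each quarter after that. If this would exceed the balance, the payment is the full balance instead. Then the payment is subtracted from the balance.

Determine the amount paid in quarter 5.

$1,412.62

Quarter 1: $7,462.18 − $724.46 → $6,737.72
Quarter 2: $6,737.72 − $896.50 → $5,841.22
Quarter 3: $5,841.22 − $1,068.54 → $4,772.68
Quarter 4: $4,772.68 − $1,240.58 → $3,532.10
Quarter 5: $3,532.10 − $1,412.62 → $2,119.48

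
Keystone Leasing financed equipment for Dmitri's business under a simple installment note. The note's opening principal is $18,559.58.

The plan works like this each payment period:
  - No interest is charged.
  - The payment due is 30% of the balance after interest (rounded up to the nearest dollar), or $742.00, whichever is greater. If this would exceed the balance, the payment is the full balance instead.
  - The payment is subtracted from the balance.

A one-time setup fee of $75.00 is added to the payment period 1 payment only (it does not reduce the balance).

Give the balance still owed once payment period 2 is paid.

Payment period 1: opening $18,559.58; payment $5,568.00 (+ $75.00 fee); balance $12,991.58
Payment period 2: opening $12,991.58; payment $3,898.00; balance $9,093.58

$9,093.58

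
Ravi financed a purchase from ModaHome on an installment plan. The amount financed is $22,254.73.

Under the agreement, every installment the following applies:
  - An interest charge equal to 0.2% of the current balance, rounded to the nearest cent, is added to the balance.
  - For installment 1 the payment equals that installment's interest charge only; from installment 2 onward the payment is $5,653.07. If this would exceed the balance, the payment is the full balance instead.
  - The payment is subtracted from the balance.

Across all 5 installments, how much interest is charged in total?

$155.15

Installment 1: $22,254.73 +$44.51 interest = $22,299.24; pay $44.51 → $22,254.73
Installment 2: $22,254.73 +$44.51 interest = $22,299.24; pay $5,653.07 → $16,646.17
Installment 3: $16,646.17 +$33.29 interest = $16,679.46; pay $5,653.07 → $11,026.39
Installment 4: $11,026.39 +$22.05 interest = $11,048.44; pay $5,653.07 → $5,395.37
Installment 5: $5,395.37 +$10.79 interest = $5,406.16; pay $5,406.16 → $0.00
Total interest: $44.51 + $44.51 + $33.29 + $22.05 + $10.79 = $155.15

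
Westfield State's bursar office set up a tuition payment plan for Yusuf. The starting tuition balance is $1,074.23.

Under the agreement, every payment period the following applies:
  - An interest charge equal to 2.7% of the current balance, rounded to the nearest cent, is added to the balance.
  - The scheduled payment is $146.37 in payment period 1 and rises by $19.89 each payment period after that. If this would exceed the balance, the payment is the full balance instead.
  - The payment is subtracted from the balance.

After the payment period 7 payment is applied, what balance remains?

$0.00

Payment period 1: $1,074.23 +$29.00 interest = $1,103.23; pay $146.37 → $956.86
Payment period 2: $956.86 +$25.84 interest = $982.70; pay $166.26 → $816.44
Payment period 3: $816.44 +$22.04 interest = $838.48; pay $186.15 → $652.33
Payment period 4: $652.33 +$17.61 interest = $669.94; pay $206.04 → $463.90
Payment period 5: $463.90 +$12.53 interest = $476.43; pay $225.93 → $250.50
Payment period 6: $250.50 +$6.76 interest = $257.26; pay $245.82 → $11.44
Payment period 7: $11.44 +$0.31 interest = $11.75; pay $11.75 → $0.00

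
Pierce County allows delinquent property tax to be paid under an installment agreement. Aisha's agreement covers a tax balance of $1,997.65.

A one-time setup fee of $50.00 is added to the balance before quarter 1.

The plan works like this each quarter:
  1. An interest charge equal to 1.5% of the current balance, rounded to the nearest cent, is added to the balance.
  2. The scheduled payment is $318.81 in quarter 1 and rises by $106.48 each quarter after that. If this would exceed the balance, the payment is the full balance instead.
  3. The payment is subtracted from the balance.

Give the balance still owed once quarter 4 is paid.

# | Opening | Interest | Payment | End bal
1 | $2,047.65 | $30.71 | $318.81 | $1,759.55
2 | $1,759.55 | $26.39 | $425.29 | $1,360.65
3 | $1,360.65 | $20.41 | $531.77 | $849.29
4 | $849.29 | $12.74 | $638.25 | $223.78

$223.78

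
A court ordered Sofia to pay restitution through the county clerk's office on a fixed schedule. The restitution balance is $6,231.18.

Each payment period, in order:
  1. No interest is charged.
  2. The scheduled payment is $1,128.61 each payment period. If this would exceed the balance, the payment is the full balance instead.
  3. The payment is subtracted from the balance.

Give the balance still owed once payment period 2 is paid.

$3,973.96

Payment period 1: $6,231.18 − $1,128.61 → $5,102.57
Payment period 2: $5,102.57 − $1,128.61 → $3,973.96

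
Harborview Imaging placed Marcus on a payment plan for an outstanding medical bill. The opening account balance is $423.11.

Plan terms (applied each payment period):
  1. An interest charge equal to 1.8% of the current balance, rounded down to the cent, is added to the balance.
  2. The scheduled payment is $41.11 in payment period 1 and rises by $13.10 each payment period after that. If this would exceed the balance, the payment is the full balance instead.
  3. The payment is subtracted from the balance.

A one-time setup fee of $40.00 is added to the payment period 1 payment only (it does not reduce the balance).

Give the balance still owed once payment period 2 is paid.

$342.41

# | Opening | Interest | Payment | Fee | End bal
1 | $423.11 | $7.61 | $41.11 | $40.00 | $389.61
2 | $389.61 | $7.01 | $54.21 | — | $342.41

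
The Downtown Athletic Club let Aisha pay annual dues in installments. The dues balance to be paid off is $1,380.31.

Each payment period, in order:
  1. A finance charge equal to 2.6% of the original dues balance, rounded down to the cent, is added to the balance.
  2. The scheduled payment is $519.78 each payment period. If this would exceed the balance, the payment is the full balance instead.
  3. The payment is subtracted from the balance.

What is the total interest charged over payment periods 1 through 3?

$107.64

Payment period 1: opening $1,380.31; interest $35.88 → $1,416.19; payment $519.78; balance $896.41
Payment period 2: opening $896.41; interest $35.88 → $932.29; payment $519.78; balance $412.51
Payment period 3: opening $412.51; interest $35.88 → $448.39; payment $448.39; balance $0.00
Total interest: $35.88 + $35.88 + $35.88 = $107.64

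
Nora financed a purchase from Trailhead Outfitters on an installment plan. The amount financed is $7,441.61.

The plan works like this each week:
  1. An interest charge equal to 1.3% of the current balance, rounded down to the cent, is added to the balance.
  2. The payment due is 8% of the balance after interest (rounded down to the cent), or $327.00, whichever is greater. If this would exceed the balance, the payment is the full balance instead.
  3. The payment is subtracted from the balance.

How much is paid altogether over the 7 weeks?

Week 1: opening $7,441.61; interest $96.74 → $7,538.35; payment $603.06; balance $6,935.29
Week 2: opening $6,935.29; interest $90.15 → $7,025.44; payment $562.03; balance $6,463.41
Week 3: opening $6,463.41; interest $84.02 → $6,547.43; payment $523.79; balance $6,023.64
Week 4: opening $6,023.64; interest $78.30 → $6,101.94; payment $488.15; balance $5,613.79
Week 5: opening $5,613.79; interest $72.97 → $5,686.76; payment $454.94; balance $5,231.82
Week 6: opening $5,231.82; interest $68.01 → $5,299.83; payment $423.98; balance $4,875.85
Week 7: opening $4,875.85; interest $63.38 → $4,939.23; payment $395.13; balance $4,544.10
Total paid: $3,451.08

$3,451.08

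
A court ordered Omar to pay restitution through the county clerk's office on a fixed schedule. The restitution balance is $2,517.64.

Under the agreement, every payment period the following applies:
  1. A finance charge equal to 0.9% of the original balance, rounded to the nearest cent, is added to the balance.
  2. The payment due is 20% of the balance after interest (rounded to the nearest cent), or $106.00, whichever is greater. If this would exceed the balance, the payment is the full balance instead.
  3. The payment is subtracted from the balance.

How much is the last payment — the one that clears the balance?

$103.78

Payment period 1: opening $2,517.64; interest $22.66 → $2,540.30; payment $508.06; balance $2,032.24
Payment period 2: opening $2,032.24; interest $22.66 → $2,054.90; payment $410.98; balance $1,643.92
Payment period 3: opening $1,643.92; interest $22.66 → $1,666.58; payment $333.32; balance $1,333.26
Payment period 4: opening $1,333.26; interest $22.66 → $1,355.92; payment $271.18; balance $1,084.74
Payment period 5: opening $1,084.74; interest $22.66 → $1,107.40; payment $221.48; balance $885.92
Payment period 6: opening $885.92; interest $22.66 → $908.58; payment $181.72; balance $726.86
Payment period 7: opening $726.86; interest $22.66 → $749.52; payment $149.90; balance $599.62
Payment period 8: opening $599.62; interest $22.66 → $622.28; payment $124.46; balance $497.82
Payment period 9: opening $497.82; interest $22.66 → $520.48; payment $106.00; balance $414.48
Payment period 10: opening $414.48; interest $22.66 → $437.14; payment $106.00; balance $331.14
Payment period 11: opening $331.14; interest $22.66 → $353.80; payment $106.00; balance $247.80
Payment period 12: opening $247.80; interest $22.66 → $270.46; payment $106.00; balance $164.46
Payment period 13: opening $164.46; interest $22.66 → $187.12; payment $106.00; balance $81.12
Payment period 14: opening $81.12; interest $22.66 → $103.78; payment $103.78; balance $0.00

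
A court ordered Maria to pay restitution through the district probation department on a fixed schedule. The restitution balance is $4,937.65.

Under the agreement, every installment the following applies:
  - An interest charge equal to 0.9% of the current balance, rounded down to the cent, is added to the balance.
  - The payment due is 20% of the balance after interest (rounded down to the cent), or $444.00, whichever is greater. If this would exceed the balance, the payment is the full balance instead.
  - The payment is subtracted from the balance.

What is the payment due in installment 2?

# | Opening | Interest | Payment | End bal
1 | $4,937.65 | $44.43 | $996.41 | $3,985.67
2 | $3,985.67 | $35.87 | $804.30 | $3,217.24

$804.30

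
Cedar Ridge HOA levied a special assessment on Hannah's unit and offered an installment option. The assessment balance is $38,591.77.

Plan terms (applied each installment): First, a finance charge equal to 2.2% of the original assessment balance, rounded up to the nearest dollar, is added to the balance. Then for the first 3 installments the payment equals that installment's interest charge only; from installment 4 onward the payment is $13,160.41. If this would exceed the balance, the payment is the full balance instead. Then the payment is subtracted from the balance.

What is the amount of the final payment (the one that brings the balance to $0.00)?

$2,510.54

Installment 1: opening $38,591.77; interest $850.00 → $39,441.77; payment $850.00; balance $38,591.77
Installment 2: opening $38,591.77; interest $850.00 → $39,441.77; payment $850.00; balance $38,591.77
Installment 3: opening $38,591.77; interest $850.00 → $39,441.77; payment $850.00; balance $38,591.77
Installment 4: opening $38,591.77; interest $850.00 → $39,441.77; payment $13,160.41; balance $26,281.36
Installment 5: opening $26,281.36; interest $850.00 → $27,131.36; payment $13,160.41; balance $13,970.95
Installment 6: opening $13,970.95; interest $850.00 → $14,820.95; payment $13,160.41; balance $1,660.54
Installment 7: opening $1,660.54; interest $850.00 → $2,510.54; payment $2,510.54; balance $0.00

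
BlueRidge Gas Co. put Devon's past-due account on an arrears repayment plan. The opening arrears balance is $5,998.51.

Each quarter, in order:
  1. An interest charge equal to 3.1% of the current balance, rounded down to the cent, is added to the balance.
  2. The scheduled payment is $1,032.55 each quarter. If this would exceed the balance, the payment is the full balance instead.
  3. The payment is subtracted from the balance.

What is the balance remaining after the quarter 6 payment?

# | Opening | Interest | Payment | End bal
1 | $5,998.51 | $185.95 | $1,032.55 | $5,151.91
2 | $5,151.91 | $159.70 | $1,032.55 | $4,279.06
3 | $4,279.06 | $132.65 | $1,032.55 | $3,379.16
4 | $3,379.16 | $104.75 | $1,032.55 | $2,451.36
5 | $2,451.36 | $75.99 | $1,032.55 | $1,494.80
6 | $1,494.80 | $46.33 | $1,032.55 | $508.58

$508.58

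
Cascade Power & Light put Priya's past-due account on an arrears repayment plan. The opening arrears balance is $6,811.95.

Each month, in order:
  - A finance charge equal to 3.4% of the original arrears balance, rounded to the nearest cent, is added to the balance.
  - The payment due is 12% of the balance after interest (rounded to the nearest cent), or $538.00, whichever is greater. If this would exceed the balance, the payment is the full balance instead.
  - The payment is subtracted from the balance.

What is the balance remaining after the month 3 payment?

Month 1: opening $6,811.95; interest $231.61 → $7,043.56; payment $845.23; balance $6,198.33
Month 2: opening $6,198.33; interest $231.61 → $6,429.94; payment $771.59; balance $5,658.35
Month 3: opening $5,658.35; interest $231.61 → $5,889.96; payment $706.80; balance $5,183.16

$5,183.16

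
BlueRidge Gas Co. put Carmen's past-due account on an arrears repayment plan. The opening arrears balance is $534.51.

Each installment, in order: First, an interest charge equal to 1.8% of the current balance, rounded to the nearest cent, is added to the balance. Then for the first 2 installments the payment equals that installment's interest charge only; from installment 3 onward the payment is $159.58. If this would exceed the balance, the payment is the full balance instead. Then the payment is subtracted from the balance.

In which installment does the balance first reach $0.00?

6

# | Opening | Interest | Payment | End bal
1 | $534.51 | $9.62 | $9.62 | $534.51
2 | $534.51 | $9.62 | $9.62 | $534.51
3 | $534.51 | $9.62 | $159.58 | $384.55
4 | $384.55 | $6.92 | $159.58 | $231.89
5 | $231.89 | $4.17 | $159.58 | $76.48
6 | $76.48 | $1.38 | $77.86 | $0.00
Balance reaches $0.00 in installment 6.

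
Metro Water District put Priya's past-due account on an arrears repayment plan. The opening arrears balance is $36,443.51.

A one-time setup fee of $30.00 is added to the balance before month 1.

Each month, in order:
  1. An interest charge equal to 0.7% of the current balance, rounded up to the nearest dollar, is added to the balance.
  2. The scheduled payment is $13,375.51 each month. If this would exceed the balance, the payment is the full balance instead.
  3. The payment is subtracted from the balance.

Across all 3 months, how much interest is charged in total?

Month 1: opening $36,473.51; interest $256.00 → $36,729.51; payment $13,375.51; balance $23,354.00
Month 2: opening $23,354.00; interest $164.00 → $23,518.00; payment $13,375.51; balance $10,142.49
Month 3: opening $10,142.49; interest $71.00 → $10,213.49; payment $10,213.49; balance $0.00
Total interest: $256.00 + $164.00 + $71.00 = $491.00

$491.00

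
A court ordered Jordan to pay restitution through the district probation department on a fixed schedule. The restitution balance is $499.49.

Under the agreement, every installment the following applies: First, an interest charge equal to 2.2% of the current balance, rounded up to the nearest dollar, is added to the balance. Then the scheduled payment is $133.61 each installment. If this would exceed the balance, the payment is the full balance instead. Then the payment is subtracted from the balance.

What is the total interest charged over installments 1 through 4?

$29.00

# | Opening | Interest | Payment | End bal
1 | $499.49 | $11.00 | $133.61 | $376.88
2 | $376.88 | $9.00 | $133.61 | $252.27
3 | $252.27 | $6.00 | $133.61 | $124.66
4 | $124.66 | $3.00 | $127.66 | $0.00
Total interest: $11.00 + $9.00 + $6.00 + $3.00 = $29.00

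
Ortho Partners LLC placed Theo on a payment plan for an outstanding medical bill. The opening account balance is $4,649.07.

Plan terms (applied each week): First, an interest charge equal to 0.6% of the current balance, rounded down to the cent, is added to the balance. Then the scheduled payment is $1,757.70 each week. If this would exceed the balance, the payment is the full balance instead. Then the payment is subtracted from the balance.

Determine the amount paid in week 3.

Week 1: $4,649.07 +$27.89 interest = $4,676.96; pay $1,757.70 → $2,919.26
Week 2: $2,919.26 +$17.51 interest = $2,936.77; pay $1,757.70 → $1,179.07
Week 3: $1,179.07 +$7.07 interest = $1,186.14; pay $1,186.14 → $0.00

$1,186.14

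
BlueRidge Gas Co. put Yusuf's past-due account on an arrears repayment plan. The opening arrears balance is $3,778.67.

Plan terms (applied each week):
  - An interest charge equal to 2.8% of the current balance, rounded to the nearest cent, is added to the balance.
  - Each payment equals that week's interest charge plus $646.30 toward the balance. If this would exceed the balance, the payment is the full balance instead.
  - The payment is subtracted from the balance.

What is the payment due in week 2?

$734.01

Week 1: $3,778.67 +$105.80 interest = $3,884.47; pay $752.10 → $3,132.37
Week 2: $3,132.37 +$87.71 interest = $3,220.08; pay $734.01 → $2,486.07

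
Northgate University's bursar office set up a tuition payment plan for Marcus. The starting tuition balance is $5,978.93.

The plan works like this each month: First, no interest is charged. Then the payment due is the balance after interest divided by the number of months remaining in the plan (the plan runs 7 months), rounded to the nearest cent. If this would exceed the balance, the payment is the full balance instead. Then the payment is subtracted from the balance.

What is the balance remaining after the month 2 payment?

$4,270.67

Month 1: $5,978.93 − $854.13 → $5,124.80
Month 2: $5,124.80 − $854.13 → $4,270.67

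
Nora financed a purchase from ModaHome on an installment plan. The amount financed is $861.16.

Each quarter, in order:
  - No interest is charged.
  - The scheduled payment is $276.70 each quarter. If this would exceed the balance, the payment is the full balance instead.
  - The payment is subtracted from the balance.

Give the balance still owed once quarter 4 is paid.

Quarter 1: opening $861.16; payment $276.70; balance $584.46
Quarter 2: opening $584.46; payment $276.70; balance $307.76
Quarter 3: opening $307.76; payment $276.70; balance $31.06
Quarter 4: opening $31.06; payment $31.06; balance $0.00

$0.00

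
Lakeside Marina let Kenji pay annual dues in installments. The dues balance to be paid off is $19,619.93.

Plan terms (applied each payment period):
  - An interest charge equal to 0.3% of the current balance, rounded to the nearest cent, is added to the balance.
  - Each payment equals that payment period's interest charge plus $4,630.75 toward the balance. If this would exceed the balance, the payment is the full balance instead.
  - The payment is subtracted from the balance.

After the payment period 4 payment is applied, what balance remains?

Payment period 1: $19,619.93 +$58.86 interest = $19,678.79; pay $4,689.61 → $14,989.18
Payment period 2: $14,989.18 +$44.97 interest = $15,034.15; pay $4,675.72 → $10,358.43
Payment period 3: $10,358.43 +$31.08 interest = $10,389.51; pay $4,661.83 → $5,727.68
Payment period 4: $5,727.68 +$17.18 interest = $5,744.86; pay $4,647.93 → $1,096.93

$1,096.93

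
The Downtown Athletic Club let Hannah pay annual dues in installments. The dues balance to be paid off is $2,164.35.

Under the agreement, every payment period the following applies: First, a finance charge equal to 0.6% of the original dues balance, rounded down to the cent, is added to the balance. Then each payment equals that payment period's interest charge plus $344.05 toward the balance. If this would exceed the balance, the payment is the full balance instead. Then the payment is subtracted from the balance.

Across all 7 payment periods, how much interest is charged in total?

$90.86

# | Opening | Interest | Payment | End bal
1 | $2,164.35 | $12.98 | $357.03 | $1,820.30
2 | $1,820.30 | $12.98 | $357.03 | $1,476.25
3 | $1,476.25 | $12.98 | $357.03 | $1,132.20
4 | $1,132.20 | $12.98 | $357.03 | $788.15
5 | $788.15 | $12.98 | $357.03 | $444.10
6 | $444.10 | $12.98 | $357.03 | $100.05
7 | $100.05 | $12.98 | $113.03 | $0.00
Total interest: $12.98 + $12.98 + $12.98 + $12.98 + $12.98 + $12.98 + $12.98 = $90.86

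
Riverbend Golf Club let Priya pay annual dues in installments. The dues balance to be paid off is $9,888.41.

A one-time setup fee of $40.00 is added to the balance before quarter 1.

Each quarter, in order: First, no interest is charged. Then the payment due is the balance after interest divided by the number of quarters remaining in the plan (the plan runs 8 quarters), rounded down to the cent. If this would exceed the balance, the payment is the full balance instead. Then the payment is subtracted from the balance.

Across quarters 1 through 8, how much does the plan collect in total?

Quarter 1: $9,928.41 − $1,241.05 → $8,687.36
Quarter 2: $8,687.36 − $1,241.05 → $7,446.31
Quarter 3: $7,446.31 − $1,241.05 → $6,205.26
Quarter 4: $6,205.26 − $1,241.05 → $4,964.21
Quarter 5: $4,964.21 − $1,241.05 → $3,723.16
Quarter 6: $3,723.16 − $1,241.05 → $2,482.11
Quarter 7: $2,482.11 − $1,241.05 → $1,241.06
Quarter 8: $1,241.06 − $1,241.06 → $0.00
Total paid: $9,928.41

$9,928.41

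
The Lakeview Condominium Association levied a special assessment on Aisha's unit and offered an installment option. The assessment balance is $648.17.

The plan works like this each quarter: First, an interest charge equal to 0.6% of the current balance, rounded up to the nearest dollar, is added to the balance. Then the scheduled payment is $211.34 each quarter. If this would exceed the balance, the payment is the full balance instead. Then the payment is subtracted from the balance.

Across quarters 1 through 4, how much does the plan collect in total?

Quarter 1: $648.17 +$4.00 interest = $652.17; pay $211.34 → $440.83
Quarter 2: $440.83 +$3.00 interest = $443.83; pay $211.34 → $232.49
Quarter 3: $232.49 +$2.00 interest = $234.49; pay $211.34 → $23.15
Quarter 4: $23.15 +$1.00 interest = $24.15; pay $24.15 → $0.00
Total paid: $658.17

$658.17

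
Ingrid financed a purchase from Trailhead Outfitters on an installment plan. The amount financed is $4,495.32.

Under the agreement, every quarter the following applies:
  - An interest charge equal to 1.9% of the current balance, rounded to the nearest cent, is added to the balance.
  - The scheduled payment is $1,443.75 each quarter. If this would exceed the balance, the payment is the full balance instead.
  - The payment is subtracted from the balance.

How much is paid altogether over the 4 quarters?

$4,680.14

Quarter 1: $4,495.32 +$85.41 interest = $4,580.73; pay $1,443.75 → $3,136.98
Quarter 2: $3,136.98 +$59.60 interest = $3,196.58; pay $1,443.75 → $1,752.83
Quarter 3: $1,752.83 +$33.30 interest = $1,786.13; pay $1,443.75 → $342.38
Quarter 4: $342.38 +$6.51 interest = $348.89; pay $348.89 → $0.00
Total paid: $4,680.14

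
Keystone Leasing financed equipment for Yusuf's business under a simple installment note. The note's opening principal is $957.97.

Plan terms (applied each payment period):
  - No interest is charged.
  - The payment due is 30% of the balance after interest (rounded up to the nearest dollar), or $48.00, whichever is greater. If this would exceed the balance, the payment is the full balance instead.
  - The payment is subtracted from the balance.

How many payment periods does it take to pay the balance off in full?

9

Payment period 1: opening $957.97; payment $288.00; balance $669.97
Payment period 2: opening $669.97; payment $201.00; balance $468.97
Payment period 3: opening $468.97; payment $141.00; balance $327.97
Payment period 4: opening $327.97; payment $99.00; balance $228.97
Payment period 5: opening $228.97; payment $69.00; balance $159.97
Payment period 6: opening $159.97; payment $48.00; balance $111.97
Payment period 7: opening $111.97; payment $48.00; balance $63.97
Payment period 8: opening $63.97; payment $48.00; balance $15.97
Payment period 9: opening $15.97; payment $15.97; balance $0.00
Balance reaches $0.00 in payment period 9.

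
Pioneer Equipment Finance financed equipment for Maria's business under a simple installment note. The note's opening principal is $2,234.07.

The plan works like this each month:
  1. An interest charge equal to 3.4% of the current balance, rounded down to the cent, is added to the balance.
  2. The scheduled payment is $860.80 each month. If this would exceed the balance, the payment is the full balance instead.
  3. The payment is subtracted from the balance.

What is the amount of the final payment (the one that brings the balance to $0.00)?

$659.37

Month 1: $2,234.07 +$75.95 interest = $2,310.02; pay $860.80 → $1,449.22
Month 2: $1,449.22 +$49.27 interest = $1,498.49; pay $860.80 → $637.69
Month 3: $637.69 +$21.68 interest = $659.37; pay $659.37 → $0.00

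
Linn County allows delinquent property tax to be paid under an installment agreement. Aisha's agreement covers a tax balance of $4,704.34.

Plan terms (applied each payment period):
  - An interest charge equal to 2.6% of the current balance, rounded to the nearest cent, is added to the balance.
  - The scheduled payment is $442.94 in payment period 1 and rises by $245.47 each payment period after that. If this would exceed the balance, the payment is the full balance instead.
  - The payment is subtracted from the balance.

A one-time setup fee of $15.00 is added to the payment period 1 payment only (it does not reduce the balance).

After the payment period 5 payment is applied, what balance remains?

# | Opening | Interest | Payment | Fee | End bal
1 | $4,704.34 | $122.31 | $442.94 | $15.00 | $4,383.71
2 | $4,383.71 | $113.98 | $688.41 | — | $3,809.28
3 | $3,809.28 | $99.04 | $933.88 | — | $2,974.44
4 | $2,974.44 | $77.34 | $1,179.35 | — | $1,872.43
5 | $1,872.43 | $48.68 | $1,424.82 | — | $496.29

$496.29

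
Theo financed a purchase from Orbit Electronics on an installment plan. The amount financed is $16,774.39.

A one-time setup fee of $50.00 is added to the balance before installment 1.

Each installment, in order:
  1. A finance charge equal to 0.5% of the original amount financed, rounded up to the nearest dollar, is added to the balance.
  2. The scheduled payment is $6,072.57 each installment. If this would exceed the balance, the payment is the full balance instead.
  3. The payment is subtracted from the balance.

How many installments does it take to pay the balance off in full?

Installment 1: $16,824.39 +$84.00 interest = $16,908.39; pay $6,072.57 → $10,835.82
Installment 2: $10,835.82 +$84.00 interest = $10,919.82; pay $6,072.57 → $4,847.25
Installment 3: $4,847.25 +$84.00 interest = $4,931.25; pay $4,931.25 → $0.00
Balance reaches $0.00 in installment 3.

3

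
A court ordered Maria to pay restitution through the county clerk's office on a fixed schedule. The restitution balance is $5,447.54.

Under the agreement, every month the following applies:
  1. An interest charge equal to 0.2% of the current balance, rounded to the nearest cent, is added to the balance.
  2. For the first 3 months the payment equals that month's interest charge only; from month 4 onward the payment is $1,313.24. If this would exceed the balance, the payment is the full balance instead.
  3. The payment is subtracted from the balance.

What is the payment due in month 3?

$10.90

Month 1: opening $5,447.54; interest $10.90 → $5,458.44; payment $10.90; balance $5,447.54
Month 2: opening $5,447.54; interest $10.90 → $5,458.44; payment $10.90; balance $5,447.54
Month 3: opening $5,447.54; interest $10.90 → $5,458.44; payment $10.90; balance $5,447.54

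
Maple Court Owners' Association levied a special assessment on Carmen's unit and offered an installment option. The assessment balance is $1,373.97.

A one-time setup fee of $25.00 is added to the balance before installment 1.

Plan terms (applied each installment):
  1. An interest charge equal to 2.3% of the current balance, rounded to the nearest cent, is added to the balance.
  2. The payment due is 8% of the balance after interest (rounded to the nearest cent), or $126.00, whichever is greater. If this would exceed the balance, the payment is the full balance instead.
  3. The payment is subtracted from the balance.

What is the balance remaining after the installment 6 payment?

$802.65

Installment 1: $1,398.97 +$32.18 interest = $1,431.15; pay $126.00 → $1,305.15
Installment 2: $1,305.15 +$30.02 interest = $1,335.17; pay $126.00 → $1,209.17
Installment 3: $1,209.17 +$27.81 interest = $1,236.98; pay $126.00 → $1,110.98
Installment 4: $1,110.98 +$25.55 interest = $1,136.53; pay $126.00 → $1,010.53
Installment 5: $1,010.53 +$23.24 interest = $1,033.77; pay $126.00 → $907.77
Installment 6: $907.77 +$20.88 interest = $928.65; pay $126.00 → $802.65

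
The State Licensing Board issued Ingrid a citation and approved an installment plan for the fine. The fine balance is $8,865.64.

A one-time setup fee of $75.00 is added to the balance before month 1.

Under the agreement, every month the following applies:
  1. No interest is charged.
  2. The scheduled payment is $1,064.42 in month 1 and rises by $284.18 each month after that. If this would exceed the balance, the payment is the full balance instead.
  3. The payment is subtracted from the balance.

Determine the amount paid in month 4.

$1,916.96

Month 1: opening $8,940.64; payment $1,064.42; balance $7,876.22
Month 2: opening $7,876.22; payment $1,348.60; balance $6,527.62
Month 3: opening $6,527.62; payment $1,632.78; balance $4,894.84
Month 4: opening $4,894.84; payment $1,916.96; balance $2,977.88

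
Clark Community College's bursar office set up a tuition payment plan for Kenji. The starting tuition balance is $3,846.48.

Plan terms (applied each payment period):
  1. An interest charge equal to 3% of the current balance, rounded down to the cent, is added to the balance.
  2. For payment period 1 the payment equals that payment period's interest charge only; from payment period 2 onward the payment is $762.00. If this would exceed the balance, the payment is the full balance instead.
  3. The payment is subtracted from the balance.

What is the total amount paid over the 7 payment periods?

$4,351.32

Payment period 1: opening $3,846.48; interest $115.39 → $3,961.87; payment $115.39; balance $3,846.48
Payment period 2: opening $3,846.48; interest $115.39 → $3,961.87; payment $762.00; balance $3,199.87
Payment period 3: opening $3,199.87; interest $95.99 → $3,295.86; payment $762.00; balance $2,533.86
Payment period 4: opening $2,533.86; interest $76.01 → $2,609.87; payment $762.00; balance $1,847.87
Payment period 5: opening $1,847.87; interest $55.43 → $1,903.30; payment $762.00; balance $1,141.30
Payment period 6: opening $1,141.30; interest $34.23 → $1,175.53; payment $762.00; balance $413.53
Payment period 7: opening $413.53; interest $12.40 → $425.93; payment $425.93; balance $0.00
Total paid: $4,351.32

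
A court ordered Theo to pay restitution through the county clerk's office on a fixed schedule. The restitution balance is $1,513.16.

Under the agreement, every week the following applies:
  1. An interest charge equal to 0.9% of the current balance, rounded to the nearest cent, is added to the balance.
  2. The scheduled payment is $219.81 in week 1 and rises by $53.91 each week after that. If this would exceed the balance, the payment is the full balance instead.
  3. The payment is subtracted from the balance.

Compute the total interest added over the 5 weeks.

$44.50

Week 1: $1,513.16 +$13.62 interest = $1,526.78; pay $219.81 → $1,306.97
Week 2: $1,306.97 +$11.76 interest = $1,318.73; pay $273.72 → $1,045.01
Week 3: $1,045.01 +$9.41 interest = $1,054.42; pay $327.63 → $726.79
Week 4: $726.79 +$6.54 interest = $733.33; pay $381.54 → $351.79
Week 5: $351.79 +$3.17 interest = $354.96; pay $354.96 → $0.00
Total interest: $13.62 + $11.76 + $9.41 + $6.54 + $3.17 = $44.50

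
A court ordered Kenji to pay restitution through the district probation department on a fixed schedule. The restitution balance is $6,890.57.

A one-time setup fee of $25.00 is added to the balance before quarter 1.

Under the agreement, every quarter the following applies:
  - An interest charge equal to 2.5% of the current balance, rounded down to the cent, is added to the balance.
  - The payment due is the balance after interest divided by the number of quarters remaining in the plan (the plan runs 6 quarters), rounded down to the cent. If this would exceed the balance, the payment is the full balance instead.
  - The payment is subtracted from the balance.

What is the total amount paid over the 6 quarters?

$7,546.51

# | Opening | Interest | Payment | End bal
1 | $6,915.57 | $172.88 | $1,181.40 | $5,907.05
2 | $5,907.05 | $147.67 | $1,210.94 | $4,843.78
3 | $4,843.78 | $121.09 | $1,241.21 | $3,723.66
4 | $3,723.66 | $93.09 | $1,272.25 | $2,544.50
5 | $2,544.50 | $63.61 | $1,304.05 | $1,304.06
6 | $1,304.06 | $32.60 | $1,336.66 | $0.00
Total paid: $7,546.51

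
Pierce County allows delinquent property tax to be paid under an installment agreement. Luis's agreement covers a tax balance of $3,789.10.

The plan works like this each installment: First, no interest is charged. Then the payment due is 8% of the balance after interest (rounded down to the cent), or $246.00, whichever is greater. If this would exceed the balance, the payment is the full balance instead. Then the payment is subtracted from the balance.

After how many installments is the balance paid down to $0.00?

15

Installment 1: $3,789.10 − $303.12 → $3,485.98
Installment 2: $3,485.98 − $278.87 → $3,207.11
Installment 3: $3,207.11 − $256.56 → $2,950.55
Installment 4: $2,950.55 − $246.00 → $2,704.55
Installment 5: $2,704.55 − $246.00 → $2,458.55
Installment 6: $2,458.55 − $246.00 → $2,212.55
Installment 7: $2,212.55 − $246.00 → $1,966.55
Installment 8: $1,966.55 − $246.00 → $1,720.55
Installment 9: $1,720.55 − $246.00 → $1,474.55
Installment 10: $1,474.55 − $246.00 → $1,228.55
Installment 11: $1,228.55 − $246.00 → $982.55
Installment 12: $982.55 − $246.00 → $736.55
Installment 13: $736.55 − $246.00 → $490.55
Installment 14: $490.55 − $246.00 → $244.55
Installment 15: $244.55 − $244.55 → $0.00
Balance reaches $0.00 in installment 15.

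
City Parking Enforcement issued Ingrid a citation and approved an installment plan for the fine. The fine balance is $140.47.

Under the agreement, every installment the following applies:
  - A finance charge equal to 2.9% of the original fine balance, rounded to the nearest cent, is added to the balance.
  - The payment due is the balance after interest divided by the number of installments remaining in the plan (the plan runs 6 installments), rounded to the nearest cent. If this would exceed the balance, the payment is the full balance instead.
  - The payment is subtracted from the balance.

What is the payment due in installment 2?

$24.90

Installment 1: opening $140.47; interest $4.07 → $144.54; payment $24.09; balance $120.45
Installment 2: opening $120.45; interest $4.07 → $124.52; payment $24.90; balance $99.62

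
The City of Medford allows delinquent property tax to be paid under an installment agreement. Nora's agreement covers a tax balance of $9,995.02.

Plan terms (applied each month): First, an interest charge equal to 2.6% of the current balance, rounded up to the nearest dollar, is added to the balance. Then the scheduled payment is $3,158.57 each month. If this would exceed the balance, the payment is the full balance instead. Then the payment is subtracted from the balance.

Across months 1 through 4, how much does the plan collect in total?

$10,576.02

# | Opening | Interest | Payment | End bal
1 | $9,995.02 | $260.00 | $3,158.57 | $7,096.45
2 | $7,096.45 | $185.00 | $3,158.57 | $4,122.88
3 | $4,122.88 | $108.00 | $3,158.57 | $1,072.31
4 | $1,072.31 | $28.00 | $1,100.31 | $0.00
Total paid: $10,576.02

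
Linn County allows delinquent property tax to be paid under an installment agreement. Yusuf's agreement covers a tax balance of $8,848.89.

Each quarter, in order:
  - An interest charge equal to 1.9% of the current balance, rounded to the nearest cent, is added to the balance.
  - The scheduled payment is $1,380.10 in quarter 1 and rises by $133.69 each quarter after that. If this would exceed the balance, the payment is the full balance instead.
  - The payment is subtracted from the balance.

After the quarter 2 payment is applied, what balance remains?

Quarter 1: $8,848.89 +$168.13 interest = $9,017.02; pay $1,380.10 → $7,636.92
Quarter 2: $7,636.92 +$145.10 interest = $7,782.02; pay $1,513.79 → $6,268.23

$6,268.23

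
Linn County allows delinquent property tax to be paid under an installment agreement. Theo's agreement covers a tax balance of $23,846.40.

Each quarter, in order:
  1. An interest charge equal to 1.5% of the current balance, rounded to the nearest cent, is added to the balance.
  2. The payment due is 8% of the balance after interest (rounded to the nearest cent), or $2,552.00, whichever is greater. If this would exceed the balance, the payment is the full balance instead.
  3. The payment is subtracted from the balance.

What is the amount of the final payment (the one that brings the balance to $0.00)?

Quarter 1: opening $23,846.40; interest $357.70 → $24,204.10; payment $2,552.00; balance $21,652.10
Quarter 2: opening $21,652.10; interest $324.78 → $21,976.88; payment $2,552.00; balance $19,424.88
Quarter 3: opening $19,424.88; interest $291.37 → $19,716.25; payment $2,552.00; balance $17,164.25
Quarter 4: opening $17,164.25; interest $257.46 → $17,421.71; payment $2,552.00; balance $14,869.71
Quarter 5: opening $14,869.71; interest $223.05 → $15,092.76; payment $2,552.00; balance $12,540.76
Quarter 6: opening $12,540.76; interest $188.11 → $12,728.87; payment $2,552.00; balance $10,176.87
Quarter 7: opening $10,176.87; interest $152.65 → $10,329.52; payment $2,552.00; balance $7,777.52
Quarter 8: opening $7,777.52; interest $116.66 → $7,894.18; payment $2,552.00; balance $5,342.18
Quarter 9: opening $5,342.18; interest $80.13 → $5,422.31; payment $2,552.00; balance $2,870.31
Quarter 10: opening $2,870.31; interest $43.05 → $2,913.36; payment $2,552.00; balance $361.36
Quarter 11: opening $361.36; interest $5.42 → $366.78; payment $366.78; balance $0.00

$366.78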